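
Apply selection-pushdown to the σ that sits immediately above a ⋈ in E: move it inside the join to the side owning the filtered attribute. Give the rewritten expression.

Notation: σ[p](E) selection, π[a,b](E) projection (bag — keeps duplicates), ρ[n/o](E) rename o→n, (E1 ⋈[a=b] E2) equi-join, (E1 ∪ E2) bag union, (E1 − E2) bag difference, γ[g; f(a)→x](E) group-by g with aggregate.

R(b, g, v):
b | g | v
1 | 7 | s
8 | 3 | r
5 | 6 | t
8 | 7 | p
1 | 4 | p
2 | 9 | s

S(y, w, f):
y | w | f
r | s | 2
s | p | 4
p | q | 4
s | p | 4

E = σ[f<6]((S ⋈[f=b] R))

σ filters on f, owned by the left side.
E' = (σ[f<6](S) ⋈[f=b] R)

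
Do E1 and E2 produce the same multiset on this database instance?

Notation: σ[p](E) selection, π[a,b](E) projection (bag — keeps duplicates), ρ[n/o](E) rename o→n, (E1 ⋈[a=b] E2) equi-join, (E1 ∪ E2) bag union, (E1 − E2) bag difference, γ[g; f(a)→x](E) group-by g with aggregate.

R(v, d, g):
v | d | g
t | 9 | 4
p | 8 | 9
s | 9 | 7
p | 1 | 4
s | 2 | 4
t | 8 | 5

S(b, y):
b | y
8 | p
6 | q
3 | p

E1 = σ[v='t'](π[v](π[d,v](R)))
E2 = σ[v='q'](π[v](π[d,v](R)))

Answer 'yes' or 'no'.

E1 subexpression sizes:
  R → 6
  π[d,v](R) → 6
  π[v](π[d,v](R)) → 6
  σ[v='t'](π[v](π[d,v](R))) → 2
E2 subexpression sizes:
  R → 6
  π[d,v](R) → 6
  π[v](π[d,v](R)) → 6
  σ[v='q'](π[v](π[d,v](R))) → 0

E1 result:
v
t
t
E2 result:
v
(0 rows)
Witness: ('t',) appears 2× in E1 but 0× in E2.

no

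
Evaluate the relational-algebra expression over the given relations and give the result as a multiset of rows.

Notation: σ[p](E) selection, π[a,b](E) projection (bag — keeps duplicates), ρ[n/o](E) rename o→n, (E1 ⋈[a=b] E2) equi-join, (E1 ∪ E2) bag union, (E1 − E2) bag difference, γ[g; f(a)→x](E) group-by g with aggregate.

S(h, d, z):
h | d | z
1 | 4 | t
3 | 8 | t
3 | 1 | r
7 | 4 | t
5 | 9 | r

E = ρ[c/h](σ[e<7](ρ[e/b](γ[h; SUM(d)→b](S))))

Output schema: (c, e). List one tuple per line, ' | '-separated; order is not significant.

Row counts bottom-up:
  S → 5
  γ[h; SUM(d)→b](S) → 4
  ρ[e/b](γ[h; SUM(d)→b](S)) → 4
  σ[e<7](ρ[e/b](γ[h; SUM(d)→b](S))) → 2
  ρ[c/h](σ[e<7](ρ[e/b](γ[h; SUM(d)→b](S)))) → 2

== RESULT ==
c | e
1 | 4
7 | 4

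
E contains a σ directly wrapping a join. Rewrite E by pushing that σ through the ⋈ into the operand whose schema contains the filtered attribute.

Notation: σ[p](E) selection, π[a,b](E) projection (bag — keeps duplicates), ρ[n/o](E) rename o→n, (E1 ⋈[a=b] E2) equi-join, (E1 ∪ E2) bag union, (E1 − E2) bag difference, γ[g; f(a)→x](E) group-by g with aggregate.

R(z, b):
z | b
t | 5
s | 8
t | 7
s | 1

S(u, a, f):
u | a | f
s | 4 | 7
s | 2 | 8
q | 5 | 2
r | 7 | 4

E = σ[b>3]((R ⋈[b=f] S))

σ filters on b, owned by the left side.
E' = (σ[b>3](R) ⋈[b=f] S)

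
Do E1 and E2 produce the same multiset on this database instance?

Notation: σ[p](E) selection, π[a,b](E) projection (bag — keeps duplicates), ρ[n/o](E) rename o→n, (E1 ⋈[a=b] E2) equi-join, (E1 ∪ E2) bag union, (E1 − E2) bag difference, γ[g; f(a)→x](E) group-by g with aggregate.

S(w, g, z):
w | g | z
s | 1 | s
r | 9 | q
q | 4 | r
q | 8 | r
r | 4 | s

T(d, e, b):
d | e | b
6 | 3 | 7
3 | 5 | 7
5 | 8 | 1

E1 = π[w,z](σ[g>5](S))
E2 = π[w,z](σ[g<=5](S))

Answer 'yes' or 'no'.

E1 per-node cardinality:
  S → 5
  σ[g>5](S) → 2
  π[w,z](σ[g>5](S)) → 2
E2 per-node cardinality:
  S → 5
  σ[g<=5](S) → 3
  π[w,z](σ[g<=5](S)) → 3

E1 result:
w | z
q | r
r | q
E2 result:
w | z
q | r
r | s
s | s
Witness: ('r', 's') appears 0× in E1 but 1× in E2.

no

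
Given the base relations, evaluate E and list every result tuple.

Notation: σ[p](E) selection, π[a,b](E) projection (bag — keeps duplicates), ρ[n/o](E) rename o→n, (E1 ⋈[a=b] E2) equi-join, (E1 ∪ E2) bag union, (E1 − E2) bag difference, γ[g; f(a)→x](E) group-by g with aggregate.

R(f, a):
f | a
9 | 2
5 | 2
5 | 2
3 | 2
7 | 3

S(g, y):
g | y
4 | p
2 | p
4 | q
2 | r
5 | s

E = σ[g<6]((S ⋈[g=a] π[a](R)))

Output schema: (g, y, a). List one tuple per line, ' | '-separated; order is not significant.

Subexpression sizes:
  S → 5
  R → 5
  π[a](R) → 5
  (S ⋈[g=a] π[a](R)) → 8
  σ[g<6]((S ⋈[g=a] π[a](R))) → 8

== RESULT ==
g | y | a
2 | p | 2
2 | p | 2
2 | p | 2
2 | p | 2
2 | r | 2
2 | r | 2
2 | r | 2
2 | r | 2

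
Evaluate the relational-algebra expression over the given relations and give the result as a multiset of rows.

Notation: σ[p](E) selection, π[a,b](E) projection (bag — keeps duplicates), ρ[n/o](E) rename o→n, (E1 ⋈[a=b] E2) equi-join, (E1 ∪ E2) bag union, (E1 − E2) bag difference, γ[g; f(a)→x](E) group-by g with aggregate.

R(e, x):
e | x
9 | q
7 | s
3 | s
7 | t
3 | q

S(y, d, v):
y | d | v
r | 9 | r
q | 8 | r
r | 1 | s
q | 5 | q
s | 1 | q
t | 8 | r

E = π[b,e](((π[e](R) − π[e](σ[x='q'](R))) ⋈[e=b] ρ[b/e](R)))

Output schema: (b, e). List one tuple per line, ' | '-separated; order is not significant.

Row counts bottom-up:
  R → 5
  π[e](R) → 5
  R → 5
  σ[x='q'](R) → 2
  π[e](σ[x='q'](R)) → 2
  (π[e](R) − π[e](σ[x='q'](R))) → 3
  R → 5
  ρ[b/e](R) → 5
  ((π[e](R) − π[e](σ[x='q'](R))) ⋈[e=b] ρ[b/e](R)) → 6
  π[b,e](((π[e](R) − π[e](σ[x='q'](R))) ⋈[e=b] ρ[b/e](R))) → 6

== RESULT ==
b | e
3 | 3
3 | 3
7 | 7
7 | 7
7 | 7
7 | 7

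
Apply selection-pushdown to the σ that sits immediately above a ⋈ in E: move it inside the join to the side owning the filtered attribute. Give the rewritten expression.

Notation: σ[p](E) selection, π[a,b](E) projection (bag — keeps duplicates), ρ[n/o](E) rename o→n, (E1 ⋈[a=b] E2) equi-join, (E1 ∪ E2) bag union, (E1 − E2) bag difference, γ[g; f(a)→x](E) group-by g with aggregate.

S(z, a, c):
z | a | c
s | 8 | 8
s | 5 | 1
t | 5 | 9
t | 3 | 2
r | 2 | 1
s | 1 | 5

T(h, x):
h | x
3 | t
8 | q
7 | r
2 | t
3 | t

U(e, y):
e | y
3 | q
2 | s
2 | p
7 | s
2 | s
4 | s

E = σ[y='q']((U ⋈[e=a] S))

σ filters on y, owned by the left side.
E' = (σ[y='q'](U) ⋈[e=a] S)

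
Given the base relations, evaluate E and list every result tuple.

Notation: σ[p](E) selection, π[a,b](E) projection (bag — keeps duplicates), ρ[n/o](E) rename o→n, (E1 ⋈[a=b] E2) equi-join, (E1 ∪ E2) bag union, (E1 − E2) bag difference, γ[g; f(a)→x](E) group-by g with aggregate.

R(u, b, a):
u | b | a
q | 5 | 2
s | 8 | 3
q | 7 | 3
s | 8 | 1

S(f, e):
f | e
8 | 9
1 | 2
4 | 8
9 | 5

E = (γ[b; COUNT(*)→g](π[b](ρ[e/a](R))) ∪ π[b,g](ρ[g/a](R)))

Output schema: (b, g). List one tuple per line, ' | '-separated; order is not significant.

Stepwise |·|:
  R → 4
  ρ[e/a](R) → 4
  π[b](ρ[e/a](R)) → 4
  γ[b; COUNT(*)→g](π[b](ρ[e/a](R))) → 3
  R → 4
  ρ[g/a](R) → 4
  π[b,g](ρ[g/a](R)) → 4
  (γ[b; COUNT(*)→g](π[b](ρ[e/a](R))) ∪ π[b,g](ρ[g/a](R))) → 7

== RESULT ==
b | g
5 | 1
5 | 2
7 | 1
7 | 3
8 | 1
8 | 2
8 | 3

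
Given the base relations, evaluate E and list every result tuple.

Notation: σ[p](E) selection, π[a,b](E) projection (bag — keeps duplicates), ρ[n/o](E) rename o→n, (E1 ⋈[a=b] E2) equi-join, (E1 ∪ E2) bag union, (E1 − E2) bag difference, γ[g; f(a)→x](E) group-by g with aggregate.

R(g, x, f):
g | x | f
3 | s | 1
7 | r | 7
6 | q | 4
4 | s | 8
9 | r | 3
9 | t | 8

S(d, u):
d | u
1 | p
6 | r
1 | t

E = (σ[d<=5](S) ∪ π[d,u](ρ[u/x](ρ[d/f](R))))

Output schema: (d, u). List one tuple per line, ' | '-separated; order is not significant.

Row counts bottom-up:
  S → 3
  σ[d<=5](S) → 2
  R → 6
  ρ[d/f](R) → 6
  ρ[u/x](ρ[d/f](R)) → 6
  π[d,u](ρ[u/x](ρ[d/f](R))) → 6
  (σ[d<=5](S) ∪ π[d,u](ρ[u/x](ρ[d/f](R)))) → 8

== RESULT ==
d | u
1 | p
1 | s
1 | t
3 | r
4 | q
7 | r
8 | s
8 | t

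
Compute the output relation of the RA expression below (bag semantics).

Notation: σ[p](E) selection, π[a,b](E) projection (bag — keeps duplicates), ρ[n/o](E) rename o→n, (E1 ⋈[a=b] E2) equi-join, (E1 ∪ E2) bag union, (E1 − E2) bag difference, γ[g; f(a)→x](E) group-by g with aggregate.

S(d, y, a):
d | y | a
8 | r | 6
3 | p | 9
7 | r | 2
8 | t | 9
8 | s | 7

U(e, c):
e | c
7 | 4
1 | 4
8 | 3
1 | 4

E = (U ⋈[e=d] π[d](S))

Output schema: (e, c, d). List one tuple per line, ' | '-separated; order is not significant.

Subexpression sizes:
  U → 4
  S → 5
  π[d](S) → 5
  (U ⋈[e=d] π[d](S)) → 4

== RESULT ==
e | c | d
7 | 4 | 7
8 | 3 | 8
8 | 3 | 8
8 | 3 | 8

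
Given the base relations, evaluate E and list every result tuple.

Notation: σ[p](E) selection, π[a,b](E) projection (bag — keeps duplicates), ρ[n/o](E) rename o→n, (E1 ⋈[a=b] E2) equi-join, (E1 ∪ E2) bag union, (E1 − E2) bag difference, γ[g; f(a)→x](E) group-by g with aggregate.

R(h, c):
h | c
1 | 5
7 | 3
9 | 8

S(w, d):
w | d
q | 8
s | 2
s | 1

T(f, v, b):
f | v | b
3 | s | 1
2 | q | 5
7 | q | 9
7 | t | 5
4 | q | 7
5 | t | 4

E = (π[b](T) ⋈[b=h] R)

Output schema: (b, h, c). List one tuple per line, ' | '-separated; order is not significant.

Row counts bottom-up:
  T → 6
  π[b](T) → 6
  R → 3
  (π[b](T) ⋈[b=h] R) → 3

== RESULT ==
b | h | c
1 | 1 | 5
7 | 7 | 3
9 | 9 | 8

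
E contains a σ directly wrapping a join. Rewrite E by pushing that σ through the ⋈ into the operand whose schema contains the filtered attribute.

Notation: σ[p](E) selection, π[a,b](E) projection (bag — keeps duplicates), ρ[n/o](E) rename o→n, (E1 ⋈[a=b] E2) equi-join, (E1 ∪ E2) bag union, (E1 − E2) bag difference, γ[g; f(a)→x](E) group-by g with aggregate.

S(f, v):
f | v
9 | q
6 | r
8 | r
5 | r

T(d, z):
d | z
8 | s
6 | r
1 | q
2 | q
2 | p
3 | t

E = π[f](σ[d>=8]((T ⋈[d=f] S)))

σ filters on d, owned by the left side.
E' = π[f]((σ[d>=8](T) ⋈[d=f] S))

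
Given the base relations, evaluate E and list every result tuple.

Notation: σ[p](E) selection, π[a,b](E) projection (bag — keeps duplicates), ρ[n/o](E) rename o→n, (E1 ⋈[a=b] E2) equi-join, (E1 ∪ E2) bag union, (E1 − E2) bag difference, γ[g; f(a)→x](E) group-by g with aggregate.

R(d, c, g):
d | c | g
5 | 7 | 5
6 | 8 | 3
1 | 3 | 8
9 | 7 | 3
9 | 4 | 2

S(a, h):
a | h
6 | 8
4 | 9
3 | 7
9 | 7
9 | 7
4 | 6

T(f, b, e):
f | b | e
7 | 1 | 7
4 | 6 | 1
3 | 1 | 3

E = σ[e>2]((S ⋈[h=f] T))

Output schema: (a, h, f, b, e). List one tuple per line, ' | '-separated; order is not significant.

Row counts bottom-up:
  S → 6
  T → 3
  (S ⋈[h=f] T) → 3
  σ[e>2]((S ⋈[h=f] T)) → 3

== RESULT ==
a | h | f | b | e
3 | 7 | 7 | 1 | 7
9 | 7 | 7 | 1 | 7
9 | 7 | 7 | 1 | 7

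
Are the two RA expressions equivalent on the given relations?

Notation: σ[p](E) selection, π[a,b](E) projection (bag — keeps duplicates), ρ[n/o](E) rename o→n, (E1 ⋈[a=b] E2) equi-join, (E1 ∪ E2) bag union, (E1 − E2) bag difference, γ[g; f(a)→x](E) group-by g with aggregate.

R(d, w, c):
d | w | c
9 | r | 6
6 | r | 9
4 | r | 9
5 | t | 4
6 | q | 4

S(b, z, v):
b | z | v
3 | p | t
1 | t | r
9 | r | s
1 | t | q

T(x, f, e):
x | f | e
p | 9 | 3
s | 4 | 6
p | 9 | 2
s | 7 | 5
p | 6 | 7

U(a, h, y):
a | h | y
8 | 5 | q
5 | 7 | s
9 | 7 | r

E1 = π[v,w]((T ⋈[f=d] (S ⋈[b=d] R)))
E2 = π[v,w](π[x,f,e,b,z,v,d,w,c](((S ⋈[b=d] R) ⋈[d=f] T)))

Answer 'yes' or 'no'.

E1 per-node cardinality:
  T → 5
  S → 4
  R → 5
  (S ⋈[b=d] R) → 1
  (T ⋈[f=d] (S ⋈[b=d] R)) → 2
  π[v,w]((T ⋈[f=d] (S ⋈[b=d] R))) → 2
E2 per-node cardinality:
  S → 4
  R → 5
  (S ⋈[b=d] R) → 1
  T → 5
  ((S ⋈[b=d] R) ⋈[d=f] T) → 2
  π[x,f,e,b,z,v,d,w,c](((S ⋈[b=d] R) ⋈[d=f] T)) → 2
  π[v,w](π[x,f,e,b,z,v,d,w,c](((S ⋈[b=d] R) ⋈[d=f] T))) → 2

E1 and E2 produce the same multiset:
v | w
s | r
s | r

yes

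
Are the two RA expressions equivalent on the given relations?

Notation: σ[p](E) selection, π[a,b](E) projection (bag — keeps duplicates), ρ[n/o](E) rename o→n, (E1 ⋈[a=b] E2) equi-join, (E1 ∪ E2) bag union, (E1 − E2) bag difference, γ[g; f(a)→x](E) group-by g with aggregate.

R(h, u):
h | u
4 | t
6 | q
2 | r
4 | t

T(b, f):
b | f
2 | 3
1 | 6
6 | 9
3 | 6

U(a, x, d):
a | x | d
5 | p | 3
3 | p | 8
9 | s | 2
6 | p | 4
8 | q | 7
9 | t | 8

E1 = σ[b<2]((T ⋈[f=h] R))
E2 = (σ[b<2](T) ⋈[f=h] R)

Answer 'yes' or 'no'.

E1 row counts bottom-up:
  T → 4
  R → 4
  (T ⋈[f=h] R) → 2
  σ[b<2]((T ⋈[f=h] R)) → 1
E2 row counts bottom-up:
  T → 4
  σ[b<2](T) → 1
  R → 4
  (σ[b<2](T) ⋈[f=h] R) → 1

E1 and E2 produce the same multiset:
b | f | h | u
1 | 6 | 6 | q

yes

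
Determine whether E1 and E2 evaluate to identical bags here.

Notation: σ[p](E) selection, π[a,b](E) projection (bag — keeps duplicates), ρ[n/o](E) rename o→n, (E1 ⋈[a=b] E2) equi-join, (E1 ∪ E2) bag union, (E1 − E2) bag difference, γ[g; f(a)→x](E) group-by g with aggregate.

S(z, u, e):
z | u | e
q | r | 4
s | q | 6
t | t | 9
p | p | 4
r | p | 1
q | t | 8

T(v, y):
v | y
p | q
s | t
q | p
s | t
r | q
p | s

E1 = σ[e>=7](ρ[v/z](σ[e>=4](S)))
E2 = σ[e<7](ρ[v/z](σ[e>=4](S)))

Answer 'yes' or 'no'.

E1 stepwise |·|:
  S → 6
  σ[e>=4](S) → 5
  ρ[v/z](σ[e>=4](S)) → 5
  σ[e>=7](ρ[v/z](σ[e>=4](S))) → 2
E2 stepwise |·|:
  S → 6
  σ[e>=4](S) → 5
  ρ[v/z](σ[e>=4](S)) → 5
  σ[e<7](ρ[v/z](σ[e>=4](S))) → 3

E1 result:
v | u | e
q | t | 8
t | t | 9
E2 result:
v | u | e
p | p | 4
q | r | 4
s | q | 6
Witness: ('q', 't', 8) appears 1× in E1 but 0× in E2.

no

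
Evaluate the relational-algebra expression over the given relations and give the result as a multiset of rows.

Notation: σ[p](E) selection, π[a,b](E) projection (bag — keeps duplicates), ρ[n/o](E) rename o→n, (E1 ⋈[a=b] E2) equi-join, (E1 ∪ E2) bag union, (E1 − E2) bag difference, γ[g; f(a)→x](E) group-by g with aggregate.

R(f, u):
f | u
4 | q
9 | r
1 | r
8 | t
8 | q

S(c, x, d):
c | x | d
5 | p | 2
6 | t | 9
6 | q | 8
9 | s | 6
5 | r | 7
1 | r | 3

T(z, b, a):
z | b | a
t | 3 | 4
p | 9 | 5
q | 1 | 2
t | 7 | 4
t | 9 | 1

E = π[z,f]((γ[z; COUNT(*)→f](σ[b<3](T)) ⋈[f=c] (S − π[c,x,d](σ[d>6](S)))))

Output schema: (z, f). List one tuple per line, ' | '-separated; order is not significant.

Stepwise |·|:
  T → 5
  σ[b<3](T) → 1
  γ[z; COUNT(*)→f](σ[b<3](T)) → 1
  S → 6
  S → 6
  σ[d>6](S) → 3
  π[c,x,d](σ[d>6](S)) → 3
  (S − π[c,x,d](σ[d>6](S))) → 3
  (γ[z; COUNT(*)→f](σ[b<3](T)) ⋈[f=c] (S − π[c,x,d](σ[d>6](S)))) → 1
  π[z,f]((γ[z; COUNT(*)→f](σ[b<3](T)) ⋈[f=c] (S − π[c,x,d](σ[d>6](S))))) → 1

== RESULT ==
z | f
q | 1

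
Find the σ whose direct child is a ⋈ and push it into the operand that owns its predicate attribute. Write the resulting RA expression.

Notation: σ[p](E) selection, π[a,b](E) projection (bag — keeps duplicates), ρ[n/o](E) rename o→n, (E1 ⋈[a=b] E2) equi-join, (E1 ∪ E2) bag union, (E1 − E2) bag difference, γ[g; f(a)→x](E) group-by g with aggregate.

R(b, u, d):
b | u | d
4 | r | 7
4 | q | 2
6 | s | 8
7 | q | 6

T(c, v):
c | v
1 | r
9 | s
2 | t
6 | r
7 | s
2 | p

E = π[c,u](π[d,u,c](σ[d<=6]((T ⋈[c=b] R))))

σ filters on d, owned by the right side.
E' = π[c,u](π[d,u,c]((T ⋈[c=b] σ[d<=6](R))))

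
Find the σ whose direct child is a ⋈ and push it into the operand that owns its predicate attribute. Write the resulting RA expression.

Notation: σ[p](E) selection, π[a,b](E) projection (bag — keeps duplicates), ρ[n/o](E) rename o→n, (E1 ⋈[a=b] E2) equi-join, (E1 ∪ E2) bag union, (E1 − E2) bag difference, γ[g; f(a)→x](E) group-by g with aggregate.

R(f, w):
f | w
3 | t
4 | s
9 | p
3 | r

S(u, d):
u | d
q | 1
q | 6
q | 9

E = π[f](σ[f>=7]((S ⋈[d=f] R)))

σ filters on f, owned by the right side.
E' = π[f]((S ⋈[d=f] σ[f>=7](R)))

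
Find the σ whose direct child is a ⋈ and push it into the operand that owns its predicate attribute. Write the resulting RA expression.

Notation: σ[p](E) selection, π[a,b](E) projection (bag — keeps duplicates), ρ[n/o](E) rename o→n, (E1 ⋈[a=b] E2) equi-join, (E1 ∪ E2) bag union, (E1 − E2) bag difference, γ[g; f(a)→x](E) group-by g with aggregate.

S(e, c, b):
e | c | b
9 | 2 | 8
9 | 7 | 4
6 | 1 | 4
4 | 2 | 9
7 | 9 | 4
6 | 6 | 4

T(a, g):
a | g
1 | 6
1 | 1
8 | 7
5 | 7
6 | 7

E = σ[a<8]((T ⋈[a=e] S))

σ filters on a, owned by the left side.
E' = (σ[a<8](T) ⋈[a=e] S)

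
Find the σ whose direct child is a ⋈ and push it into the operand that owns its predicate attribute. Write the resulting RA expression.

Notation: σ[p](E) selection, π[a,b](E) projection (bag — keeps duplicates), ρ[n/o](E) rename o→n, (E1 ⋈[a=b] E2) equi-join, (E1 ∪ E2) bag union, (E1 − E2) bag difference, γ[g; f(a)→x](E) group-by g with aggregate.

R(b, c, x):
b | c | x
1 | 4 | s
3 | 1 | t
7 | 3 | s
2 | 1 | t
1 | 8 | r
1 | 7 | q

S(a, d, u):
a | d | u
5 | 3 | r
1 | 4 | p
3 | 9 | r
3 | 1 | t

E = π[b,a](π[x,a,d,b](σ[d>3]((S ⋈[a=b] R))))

σ filters on d, owned by the left side.
E' = π[b,a](π[x,a,d,b]((σ[d>3](S) ⋈[a=b] R)))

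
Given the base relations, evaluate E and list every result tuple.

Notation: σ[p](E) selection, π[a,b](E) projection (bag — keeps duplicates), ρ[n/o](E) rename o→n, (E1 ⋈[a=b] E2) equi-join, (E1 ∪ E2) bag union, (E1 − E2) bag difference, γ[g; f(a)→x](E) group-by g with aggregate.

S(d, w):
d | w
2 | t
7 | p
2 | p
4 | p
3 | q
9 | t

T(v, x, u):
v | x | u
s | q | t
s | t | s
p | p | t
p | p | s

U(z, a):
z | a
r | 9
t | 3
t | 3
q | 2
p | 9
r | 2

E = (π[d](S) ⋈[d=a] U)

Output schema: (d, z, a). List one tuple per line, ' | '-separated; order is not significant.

Stepwise |·|:
  S → 6
  π[d](S) → 6
  U → 6
  (π[d](S) ⋈[d=a] U) → 8

== RESULT ==
d | z | a
2 | q | 2
2 | q | 2
2 | r | 2
2 | r | 2
3 | t | 3
3 | t | 3
9 | p | 9
9 | r | 9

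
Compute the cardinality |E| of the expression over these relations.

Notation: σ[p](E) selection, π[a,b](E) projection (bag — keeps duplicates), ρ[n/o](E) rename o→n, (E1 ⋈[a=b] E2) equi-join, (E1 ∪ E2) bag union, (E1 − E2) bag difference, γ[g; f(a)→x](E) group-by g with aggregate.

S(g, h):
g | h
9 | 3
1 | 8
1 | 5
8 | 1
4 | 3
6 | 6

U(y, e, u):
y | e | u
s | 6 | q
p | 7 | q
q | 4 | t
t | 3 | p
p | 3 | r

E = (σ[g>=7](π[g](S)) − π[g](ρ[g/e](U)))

Per-node cardinality:
  S → 6
  π[g](S) → 6
  σ[g>=7](π[g](S)) → 2
  U → 5
  ρ[g/e](U) → 5
  π[g](ρ[g/e](U)) → 5
  (σ[g>=7](π[g](S)) − π[g](ρ[g/e](U))) → 2

|E| = 2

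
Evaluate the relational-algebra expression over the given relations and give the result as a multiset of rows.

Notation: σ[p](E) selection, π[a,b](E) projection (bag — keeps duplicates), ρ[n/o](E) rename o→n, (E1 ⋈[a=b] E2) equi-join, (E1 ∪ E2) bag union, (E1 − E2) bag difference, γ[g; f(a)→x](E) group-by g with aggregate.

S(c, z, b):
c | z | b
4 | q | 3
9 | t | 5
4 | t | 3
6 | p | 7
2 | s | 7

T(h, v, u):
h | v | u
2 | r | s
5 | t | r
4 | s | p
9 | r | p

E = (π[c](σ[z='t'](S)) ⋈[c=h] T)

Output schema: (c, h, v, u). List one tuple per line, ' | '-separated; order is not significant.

Stepwise |·|:
  S → 5
  σ[z='t'](S) → 2
  π[c](σ[z='t'](S)) → 2
  T → 4
  (π[c](σ[z='t'](S)) ⋈[c=h] T) → 2

== RESULT ==
c | h | v | u
4 | 4 | s | p
9 | 9 | r | p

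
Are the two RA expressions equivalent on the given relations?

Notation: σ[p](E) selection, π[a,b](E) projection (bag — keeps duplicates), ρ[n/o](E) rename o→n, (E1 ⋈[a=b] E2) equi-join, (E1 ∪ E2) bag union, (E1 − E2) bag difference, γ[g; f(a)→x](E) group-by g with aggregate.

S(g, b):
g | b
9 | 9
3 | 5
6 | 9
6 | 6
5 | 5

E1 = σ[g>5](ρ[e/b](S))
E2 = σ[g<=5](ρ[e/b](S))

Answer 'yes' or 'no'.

E1 row counts bottom-up:
  S → 5
  ρ[e/b](S) → 5
  σ[g>5](ρ[e/b](S)) → 3
E2 row counts bottom-up:
  S → 5
  ρ[e/b](S) → 5
  σ[g<=5](ρ[e/b](S)) → 2

E1 result:
g | e
6 | 6
6 | 9
9 | 9
E2 result:
g | e
3 | 5
5 | 5
Witness: (5, 5) appears 0× in E1 but 1× in E2.

no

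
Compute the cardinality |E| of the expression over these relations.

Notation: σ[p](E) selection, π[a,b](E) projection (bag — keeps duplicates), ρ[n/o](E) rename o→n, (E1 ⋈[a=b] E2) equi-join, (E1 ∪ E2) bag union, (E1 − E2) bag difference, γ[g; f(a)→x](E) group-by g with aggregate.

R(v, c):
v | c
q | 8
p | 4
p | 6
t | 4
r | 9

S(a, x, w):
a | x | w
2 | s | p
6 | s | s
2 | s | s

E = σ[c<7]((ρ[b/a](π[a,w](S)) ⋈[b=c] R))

Row counts bottom-up:
  S → 3
  π[a,w](S) → 3
  ρ[b/a](π[a,w](S)) → 3
  R → 5
  (ρ[b/a](π[a,w](S)) ⋈[b=c] R) → 1
  σ[c<7]((ρ[b/a](π[a,w](S)) ⋈[b=c] R)) → 1

|E| = 1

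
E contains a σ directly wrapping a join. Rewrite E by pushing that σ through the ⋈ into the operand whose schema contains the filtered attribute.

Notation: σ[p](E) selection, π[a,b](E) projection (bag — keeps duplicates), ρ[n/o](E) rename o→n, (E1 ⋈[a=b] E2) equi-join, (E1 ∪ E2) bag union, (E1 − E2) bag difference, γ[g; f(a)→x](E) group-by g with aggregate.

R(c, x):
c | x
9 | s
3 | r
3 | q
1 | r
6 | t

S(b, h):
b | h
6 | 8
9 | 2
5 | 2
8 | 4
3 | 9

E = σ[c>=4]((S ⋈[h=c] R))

σ filters on c, owned by the right side.
E' = (S ⋈[h=c] σ[c>=4](R))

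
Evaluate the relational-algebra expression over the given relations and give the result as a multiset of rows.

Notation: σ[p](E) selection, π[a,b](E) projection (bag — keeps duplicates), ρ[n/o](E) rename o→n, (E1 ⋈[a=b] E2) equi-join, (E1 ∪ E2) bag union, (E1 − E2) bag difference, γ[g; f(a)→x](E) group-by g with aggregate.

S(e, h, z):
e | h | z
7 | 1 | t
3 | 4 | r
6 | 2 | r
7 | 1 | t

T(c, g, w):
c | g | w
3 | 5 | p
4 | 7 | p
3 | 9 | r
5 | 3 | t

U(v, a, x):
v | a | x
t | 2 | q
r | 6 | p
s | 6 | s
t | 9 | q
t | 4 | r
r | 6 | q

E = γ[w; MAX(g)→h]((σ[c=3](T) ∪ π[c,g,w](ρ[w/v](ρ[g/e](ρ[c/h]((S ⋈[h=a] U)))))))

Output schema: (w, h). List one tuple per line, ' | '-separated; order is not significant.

Row counts bottom-up:
  T → 4
  σ[c=3](T) → 2
  S → 4
  U → 6
  (S ⋈[h=a] U) → 2
  ρ[c/h]((S ⋈[h=a] U)) → 2
  ρ[g/e](ρ[c/h]((S ⋈[h=a] U))) → 2
  ρ[w/v](ρ[g/e](ρ[c/h]((S ⋈[h=a] U)))) → 2
  π[c,g,w](ρ[w/v](ρ[g/e](ρ[c/h]((S ⋈[h=a] U))))) → 2
  (σ[c=3](T) ∪ π[c,g,w](ρ[w/v](ρ[g/e](ρ[c/h]((S ⋈[h=a] U)))))) → 4
  γ[w; MAX(g)→h]((σ[c=3](T) ∪ π[c,g,w](ρ[w/v](ρ[g/e](ρ[c/h]((S ⋈[h=a] U))))))) → 3

== RESULT ==
w | h
p | 5
r | 9
t | 6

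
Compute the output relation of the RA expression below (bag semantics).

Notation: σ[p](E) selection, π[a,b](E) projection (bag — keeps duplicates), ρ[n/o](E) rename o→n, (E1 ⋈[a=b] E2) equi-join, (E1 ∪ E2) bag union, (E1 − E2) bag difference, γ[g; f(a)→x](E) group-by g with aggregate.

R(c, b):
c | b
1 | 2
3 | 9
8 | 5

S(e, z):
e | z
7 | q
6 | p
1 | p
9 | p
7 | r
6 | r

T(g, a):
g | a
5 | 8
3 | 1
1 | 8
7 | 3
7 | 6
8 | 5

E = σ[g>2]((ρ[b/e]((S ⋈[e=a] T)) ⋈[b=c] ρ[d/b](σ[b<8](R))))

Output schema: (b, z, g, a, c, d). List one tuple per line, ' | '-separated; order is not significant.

Subexpression sizes:
  S → 6
  T → 6
  (S ⋈[e=a] T) → 3
  ρ[b/e]((S ⋈[e=a] T)) → 3
  R → 3
  σ[b<8](R) → 2
  ρ[d/b](σ[b<8](R)) → 2
  (ρ[b/e]((S ⋈[e=a] T)) ⋈[b=c] ρ[d/b](σ[b<8](R))) → 1
  σ[g>2]((ρ[b/e]((S ⋈[e=a] T)) ⋈[b=c] ρ[d/b](σ[b<8](R)))) → 1

== RESULT ==
b | z | g | a | c | d
1 | p | 3 | 1 | 1 | 2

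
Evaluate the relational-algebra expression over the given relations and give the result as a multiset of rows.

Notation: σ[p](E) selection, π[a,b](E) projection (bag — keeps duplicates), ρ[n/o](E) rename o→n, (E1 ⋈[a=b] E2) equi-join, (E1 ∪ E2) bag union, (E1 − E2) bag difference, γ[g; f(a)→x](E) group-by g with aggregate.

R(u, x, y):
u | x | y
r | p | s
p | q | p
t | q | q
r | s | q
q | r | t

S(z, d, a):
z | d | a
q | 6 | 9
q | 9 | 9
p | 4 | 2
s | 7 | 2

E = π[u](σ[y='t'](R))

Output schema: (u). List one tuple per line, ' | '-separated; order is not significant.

Subexpression sizes:
  R → 5
  σ[y='t'](R) → 1
  π[u](σ[y='t'](R)) → 1

== RESULT ==
u
q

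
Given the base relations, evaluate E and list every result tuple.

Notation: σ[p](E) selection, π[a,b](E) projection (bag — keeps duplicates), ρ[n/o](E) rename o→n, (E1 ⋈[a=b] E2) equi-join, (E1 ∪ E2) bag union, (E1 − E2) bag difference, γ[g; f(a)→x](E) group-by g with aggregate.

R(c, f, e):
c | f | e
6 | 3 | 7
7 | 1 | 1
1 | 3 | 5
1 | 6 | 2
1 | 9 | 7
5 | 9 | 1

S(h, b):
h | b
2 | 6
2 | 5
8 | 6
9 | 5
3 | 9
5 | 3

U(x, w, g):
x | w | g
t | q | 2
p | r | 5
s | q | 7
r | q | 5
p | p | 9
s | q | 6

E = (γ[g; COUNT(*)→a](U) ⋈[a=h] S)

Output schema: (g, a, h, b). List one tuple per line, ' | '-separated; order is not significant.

Per-node cardinality:
  U → 6
  γ[g; COUNT(*)→a](U) → 5
  S → 6
  (γ[g; COUNT(*)→a](U) ⋈[a=h] S) → 2

== RESULT ==
g | a | h | b
5 | 2 | 2 | 5
5 | 2 | 2 | 6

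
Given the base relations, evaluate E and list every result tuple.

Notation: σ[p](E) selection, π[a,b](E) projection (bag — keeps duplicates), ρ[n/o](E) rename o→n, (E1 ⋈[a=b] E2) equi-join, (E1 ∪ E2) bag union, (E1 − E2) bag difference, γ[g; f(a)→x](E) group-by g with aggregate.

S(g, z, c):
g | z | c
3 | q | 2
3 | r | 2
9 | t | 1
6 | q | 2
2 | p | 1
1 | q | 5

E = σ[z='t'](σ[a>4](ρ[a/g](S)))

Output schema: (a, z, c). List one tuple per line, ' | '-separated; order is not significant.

Row counts bottom-up:
  S → 6
  ρ[a/g](S) → 6
  σ[a>4](ρ[a/g](S)) → 2
  σ[z='t'](σ[a>4](ρ[a/g](S))) → 1

== RESULT ==
a | z | c
9 | t | 1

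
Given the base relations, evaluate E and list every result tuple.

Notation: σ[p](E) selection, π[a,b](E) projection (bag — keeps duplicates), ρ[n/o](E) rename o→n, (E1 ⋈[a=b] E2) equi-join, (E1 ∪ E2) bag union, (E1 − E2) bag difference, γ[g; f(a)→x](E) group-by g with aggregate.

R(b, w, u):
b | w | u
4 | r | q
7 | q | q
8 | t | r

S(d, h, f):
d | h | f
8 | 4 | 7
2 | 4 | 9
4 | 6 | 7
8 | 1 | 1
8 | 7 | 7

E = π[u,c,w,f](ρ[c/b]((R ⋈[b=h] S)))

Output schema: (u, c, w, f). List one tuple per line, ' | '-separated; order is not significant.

Stepwise |·|:
  R → 3
  S → 5
  (R ⋈[b=h] S) → 3
  ρ[c/b]((R ⋈[b=h] S)) → 3
  π[u,c,w,f](ρ[c/b]((R ⋈[b=h] S))) → 3

== RESULT ==
u | c | w | f
q | 4 | r | 7
q | 4 | r | 9
q | 7 | q | 7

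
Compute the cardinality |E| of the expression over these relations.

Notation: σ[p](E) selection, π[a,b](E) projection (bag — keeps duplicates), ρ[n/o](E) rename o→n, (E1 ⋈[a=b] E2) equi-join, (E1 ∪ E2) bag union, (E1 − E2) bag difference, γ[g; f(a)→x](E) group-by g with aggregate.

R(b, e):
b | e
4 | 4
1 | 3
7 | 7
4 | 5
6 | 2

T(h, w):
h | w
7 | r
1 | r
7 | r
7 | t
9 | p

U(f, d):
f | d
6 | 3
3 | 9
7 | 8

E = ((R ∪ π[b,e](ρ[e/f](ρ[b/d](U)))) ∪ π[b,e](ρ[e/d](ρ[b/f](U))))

Subexpression sizes:
  R → 5
  U → 3
  ρ[b/d](U) → 3
  ρ[e/f](ρ[b/d](U)) → 3
  π[b,e](ρ[e/f](ρ[b/d](U))) → 3
  (R ∪ π[b,e](ρ[e/f](ρ[b/d](U)))) → 8
  U → 3
  ρ[b/f](U) → 3
  ρ[e/d](ρ[b/f](U)) → 3
  π[b,e](ρ[e/d](ρ[b/f](U))) → 3
  ((R ∪ π[b,e](ρ[e/f](ρ[b/d](U)))) ∪ π[b,e](ρ[e/d](ρ[b/f](U)))) → 11

|E| = 11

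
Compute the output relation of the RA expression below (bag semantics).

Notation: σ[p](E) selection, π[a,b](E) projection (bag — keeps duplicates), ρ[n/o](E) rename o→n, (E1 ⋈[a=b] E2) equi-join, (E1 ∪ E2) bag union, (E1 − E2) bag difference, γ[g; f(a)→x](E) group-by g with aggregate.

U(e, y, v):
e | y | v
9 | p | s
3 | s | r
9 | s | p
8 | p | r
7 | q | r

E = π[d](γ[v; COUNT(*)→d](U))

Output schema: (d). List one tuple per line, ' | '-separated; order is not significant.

Per-node cardinality:
  U → 5
  γ[v; COUNT(*)→d](U) → 3
  π[d](γ[v; COUNT(*)→d](U)) → 3

== RESULT ==
d
1
1
3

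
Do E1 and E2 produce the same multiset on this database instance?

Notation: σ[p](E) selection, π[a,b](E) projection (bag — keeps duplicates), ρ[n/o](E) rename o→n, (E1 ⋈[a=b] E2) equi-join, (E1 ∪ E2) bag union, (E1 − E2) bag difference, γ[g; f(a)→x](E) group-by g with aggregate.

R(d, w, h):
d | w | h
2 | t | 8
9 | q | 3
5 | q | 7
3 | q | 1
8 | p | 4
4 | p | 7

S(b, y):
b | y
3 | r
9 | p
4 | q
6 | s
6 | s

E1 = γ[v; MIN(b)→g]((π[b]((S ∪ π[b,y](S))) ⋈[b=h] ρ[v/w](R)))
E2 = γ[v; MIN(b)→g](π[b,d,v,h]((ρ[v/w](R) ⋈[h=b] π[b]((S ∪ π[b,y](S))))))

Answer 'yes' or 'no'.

E1 row counts bottom-up:
  S → 5
  S → 5
  π[b,y](S) → 5
  (S ∪ π[b,y](S)) → 10
  π[b]((S ∪ π[b,y](S))) → 10
  R → 6
  ρ[v/w](R) → 6
  (π[b]((S ∪ π[b,y](S))) ⋈[b=h] ρ[v/w](R)) → 4
  γ[v; MIN(b)→g]((π[b]((S ∪ π[b,y](S))) ⋈[b=h] ρ[v/w](R))) → 2
E2 row counts bottom-up:
  R → 6
  ρ[v/w](R) → 6
  S → 5
  S → 5
  π[b,y](S) → 5
  (S ∪ π[b,y](S)) → 10
  π[b]((S ∪ π[b,y](S))) → 10
  (ρ[v/w](R) ⋈[h=b] π[b]((S ∪ π[b,y](S)))) → 4
  π[b,d,v,h]((ρ[v/w](R) ⋈[h=b] π[b]((S ∪ π[b,y](S))))) → 4
  γ[v; MIN(b)→g](π[b,d,v,h]((ρ[v/w](R) ⋈[h=b] π[b]((S ∪ π[b,y](S)))))) → 2

E1 and E2 produce the same multiset:
v | g
p | 4
q | 3

yes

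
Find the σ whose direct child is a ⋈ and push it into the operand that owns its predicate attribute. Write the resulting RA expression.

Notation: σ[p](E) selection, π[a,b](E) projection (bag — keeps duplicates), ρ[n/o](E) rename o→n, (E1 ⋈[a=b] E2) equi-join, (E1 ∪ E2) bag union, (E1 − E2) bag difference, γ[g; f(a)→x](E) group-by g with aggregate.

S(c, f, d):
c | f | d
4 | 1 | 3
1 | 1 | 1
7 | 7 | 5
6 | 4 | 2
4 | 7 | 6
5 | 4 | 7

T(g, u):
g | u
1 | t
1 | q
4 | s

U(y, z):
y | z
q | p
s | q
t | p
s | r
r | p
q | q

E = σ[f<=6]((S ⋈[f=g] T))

σ filters on f, owned by the left side.
E' = (σ[f<=6](S) ⋈[f=g] T)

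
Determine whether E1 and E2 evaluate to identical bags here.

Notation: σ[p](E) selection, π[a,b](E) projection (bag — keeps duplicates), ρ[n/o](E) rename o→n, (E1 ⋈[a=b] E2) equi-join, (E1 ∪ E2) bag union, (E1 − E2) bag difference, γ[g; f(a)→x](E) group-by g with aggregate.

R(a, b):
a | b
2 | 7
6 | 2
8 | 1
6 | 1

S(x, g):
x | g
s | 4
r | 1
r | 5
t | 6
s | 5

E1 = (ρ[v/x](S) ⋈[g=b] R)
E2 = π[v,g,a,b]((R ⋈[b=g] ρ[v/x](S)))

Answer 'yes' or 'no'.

E1 subexpression sizes:
  S → 5
  ρ[v/x](S) → 5
  R → 4
  (ρ[v/x](S) ⋈[g=b] R) → 2
E2 subexpression sizes:
  R → 4
  S → 5
  ρ[v/x](S) → 5
  (R ⋈[b=g] ρ[v/x](S)) → 2
  π[v,g,a,b]((R ⋈[b=g] ρ[v/x](S))) → 2

E1 and E2 produce the same multiset:
v | g | a | b
r | 1 | 6 | 1
r | 1 | 8 | 1

yes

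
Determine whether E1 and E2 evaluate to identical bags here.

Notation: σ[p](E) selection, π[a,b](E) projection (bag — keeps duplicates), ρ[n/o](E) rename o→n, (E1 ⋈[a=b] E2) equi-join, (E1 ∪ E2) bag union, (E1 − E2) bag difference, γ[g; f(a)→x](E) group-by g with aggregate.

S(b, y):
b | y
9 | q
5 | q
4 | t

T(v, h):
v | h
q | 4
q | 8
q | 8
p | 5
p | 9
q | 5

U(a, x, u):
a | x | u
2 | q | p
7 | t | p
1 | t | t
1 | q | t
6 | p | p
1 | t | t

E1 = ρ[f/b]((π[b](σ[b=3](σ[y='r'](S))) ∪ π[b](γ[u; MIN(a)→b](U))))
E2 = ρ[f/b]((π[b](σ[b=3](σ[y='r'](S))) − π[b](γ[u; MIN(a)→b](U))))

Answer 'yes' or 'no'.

E1 stepwise |·|:
  S → 3
  σ[y='r'](S) → 0
  σ[b=3](σ[y='r'](S)) → 0
  π[b](σ[b=3](σ[y='r'](S))) → 0
  U → 6
  γ[u; MIN(a)→b](U) → 2
  π[b](γ[u; MIN(a)→b](U)) → 2
  (π[b](σ[b=3](σ[y='r'](S))) ∪ π[b](γ[u; MIN(a)→b](U))) → 2
  ρ[f/b]((π[b](σ[b=3](σ[y='r'](S))) ∪ π[b](γ[u; MIN(a)→b](U)))) → 2
E2 stepwise |·|:
  S → 3
  σ[y='r'](S) → 0
  σ[b=3](σ[y='r'](S)) → 0
  π[b](σ[b=3](σ[y='r'](S))) → 0
  U → 6
  γ[u; MIN(a)→b](U) → 2
  π[b](γ[u; MIN(a)→b](U)) → 2
  (π[b](σ[b=3](σ[y='r'](S))) − π[b](γ[u; MIN(a)→b](U))) → 0
  ρ[f/b]((π[b](σ[b=3](σ[y='r'](S))) − π[b](γ[u; MIN(a)→b](U)))) → 0

E1 result:
f
1
2
E2 result:
f
(0 rows)
Witness: (1,) appears 1× in E1 but 0× in E2.

no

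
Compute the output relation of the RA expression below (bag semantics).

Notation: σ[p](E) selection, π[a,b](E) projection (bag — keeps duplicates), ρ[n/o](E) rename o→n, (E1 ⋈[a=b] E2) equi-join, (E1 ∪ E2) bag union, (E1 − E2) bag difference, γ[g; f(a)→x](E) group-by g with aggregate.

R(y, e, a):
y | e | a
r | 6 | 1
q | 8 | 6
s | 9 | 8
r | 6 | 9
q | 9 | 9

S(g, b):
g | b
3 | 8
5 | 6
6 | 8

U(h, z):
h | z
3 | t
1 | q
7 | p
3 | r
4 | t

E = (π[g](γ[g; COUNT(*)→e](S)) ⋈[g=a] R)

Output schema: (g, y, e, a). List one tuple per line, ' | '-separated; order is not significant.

Row counts bottom-up:
  S → 3
  γ[g; COUNT(*)→e](S) → 3
  π[g](γ[g; COUNT(*)→e](S)) → 3
  R → 5
  (π[g](γ[g; COUNT(*)→e](S)) ⋈[g=a] R) → 1

== RESULT ==
g | y | e | a
6 | q | 8 | 6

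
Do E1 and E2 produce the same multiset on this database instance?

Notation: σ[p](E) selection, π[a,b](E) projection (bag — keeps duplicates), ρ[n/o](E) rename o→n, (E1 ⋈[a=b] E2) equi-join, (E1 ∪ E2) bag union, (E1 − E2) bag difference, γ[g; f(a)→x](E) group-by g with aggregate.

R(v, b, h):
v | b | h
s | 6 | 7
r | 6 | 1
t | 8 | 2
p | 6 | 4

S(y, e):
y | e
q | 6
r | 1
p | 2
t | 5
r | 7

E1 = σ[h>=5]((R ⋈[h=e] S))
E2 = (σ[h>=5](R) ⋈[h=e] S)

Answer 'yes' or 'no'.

E1 stepwise |·|:
  R → 4
  S → 5
  (R ⋈[h=e] S) → 3
  σ[h>=5]((R ⋈[h=e] S)) → 1
E2 stepwise |·|:
  R → 4
  σ[h>=5](R) → 1
  S → 5
  (σ[h>=5](R) ⋈[h=e] S) → 1

E1 and E2 produce the same multiset:
v | b | h | y | e
s | 6 | 7 | r | 7

yes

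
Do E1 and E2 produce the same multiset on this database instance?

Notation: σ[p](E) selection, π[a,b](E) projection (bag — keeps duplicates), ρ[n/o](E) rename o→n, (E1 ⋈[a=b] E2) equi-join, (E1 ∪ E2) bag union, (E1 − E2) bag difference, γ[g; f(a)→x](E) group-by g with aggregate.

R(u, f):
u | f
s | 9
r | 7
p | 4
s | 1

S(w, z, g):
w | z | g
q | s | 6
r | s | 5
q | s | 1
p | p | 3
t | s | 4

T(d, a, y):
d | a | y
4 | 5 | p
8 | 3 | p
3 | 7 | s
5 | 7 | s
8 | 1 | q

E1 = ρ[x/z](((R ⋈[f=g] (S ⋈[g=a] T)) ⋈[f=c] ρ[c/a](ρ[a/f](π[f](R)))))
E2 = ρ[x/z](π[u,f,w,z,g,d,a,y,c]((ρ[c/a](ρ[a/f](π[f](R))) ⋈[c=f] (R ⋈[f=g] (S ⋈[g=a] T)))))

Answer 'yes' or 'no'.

E1 per-node cardinality:
  R → 4
  S → 5
  T → 5
  (S ⋈[g=a] T) → 3
  (R ⋈[f=g] (S ⋈[g=a] T)) → 1
  R → 4
  π[f](R) → 4
  ρ[a/f](π[f](R)) → 4
  ρ[c/a](ρ[a/f](π[f](R))) → 4
  ((R ⋈[f=g] (S ⋈[g=a] T)) ⋈[f=c] ρ[c/a](ρ[a/f](π[f](R)))) → 1
  ρ[x/z](((R ⋈[f=g] (S ⋈[g=a] T)) ⋈[f=c] ρ[c/a](ρ[a/f](π[f](R))))) → 1
E2 per-node cardinality:
  R → 4
  π[f](R) → 4
  ρ[a/f](π[f](R)) → 4
  ρ[c/a](ρ[a/f](π[f](R))) → 4
  R → 4
  S → 5
  T → 5
  (S ⋈[g=a] T) → 3
  (R ⋈[f=g] (S ⋈[g=a] T)) → 1
  (ρ[c/a](ρ[a/f](π[f](R))) ⋈[c=f] (R ⋈[f=g] (S ⋈[g=a] T))) → 1
  π[u,f,w,z,g,d,a,y,c]((ρ[c/a](ρ[a/f](π[f](R))) ⋈[c=f] (R ⋈[f=g] (S ⋈[g=a] T)))) → 1
  ρ[x/z](π[u,f,w,z,g,d,a,y,c]((ρ[c/a](ρ[a/f](π[f](R))) ⋈[c=f] (R ⋈[f=g] (S ⋈[g=a] T))))) → 1

E1 and E2 produce the same multiset:
u | f | w | x | g | d | a | y | c
s | 1 | q | s | 1 | 8 | 1 | q | 1

yes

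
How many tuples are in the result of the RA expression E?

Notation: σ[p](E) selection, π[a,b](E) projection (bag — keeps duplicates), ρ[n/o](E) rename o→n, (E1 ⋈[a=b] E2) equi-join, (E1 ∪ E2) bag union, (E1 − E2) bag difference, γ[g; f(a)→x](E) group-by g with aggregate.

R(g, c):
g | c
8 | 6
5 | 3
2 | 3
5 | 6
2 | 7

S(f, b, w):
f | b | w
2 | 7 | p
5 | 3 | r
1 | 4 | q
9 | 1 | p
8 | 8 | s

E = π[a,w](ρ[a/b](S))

Row counts bottom-up:
  S → 5
  ρ[a/b](S) → 5
  π[a,w](ρ[a/b](S)) → 5

|E| = 5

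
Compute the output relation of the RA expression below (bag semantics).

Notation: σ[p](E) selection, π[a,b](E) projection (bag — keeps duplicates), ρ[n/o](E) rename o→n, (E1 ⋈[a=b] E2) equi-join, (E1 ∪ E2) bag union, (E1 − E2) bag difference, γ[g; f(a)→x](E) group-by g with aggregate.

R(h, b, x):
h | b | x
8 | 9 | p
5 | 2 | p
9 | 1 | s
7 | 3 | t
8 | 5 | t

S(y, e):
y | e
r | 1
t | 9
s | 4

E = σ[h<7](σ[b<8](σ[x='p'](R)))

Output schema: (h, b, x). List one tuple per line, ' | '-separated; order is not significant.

Per-node cardinality:
  R → 5
  σ[x='p'](R) → 2
  σ[b<8](σ[x='p'](R)) → 1
  σ[h<7](σ[b<8](σ[x='p'](R))) → 1

== RESULT ==
h | b | x
5 | 2 | p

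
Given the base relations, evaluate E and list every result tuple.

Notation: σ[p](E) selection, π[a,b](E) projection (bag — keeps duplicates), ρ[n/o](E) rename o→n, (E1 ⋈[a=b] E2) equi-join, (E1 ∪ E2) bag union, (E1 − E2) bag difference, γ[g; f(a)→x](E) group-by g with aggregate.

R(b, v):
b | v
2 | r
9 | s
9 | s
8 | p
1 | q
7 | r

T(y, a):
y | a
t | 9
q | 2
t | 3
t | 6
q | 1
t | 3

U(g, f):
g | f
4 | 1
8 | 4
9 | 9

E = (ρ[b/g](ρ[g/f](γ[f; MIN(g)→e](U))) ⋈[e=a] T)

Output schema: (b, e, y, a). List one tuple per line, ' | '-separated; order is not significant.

Subexpression sizes:
  U → 3
  γ[f; MIN(g)→e](U) → 3
  ρ[g/f](γ[f; MIN(g)→e](U)) → 3
  ρ[b/g](ρ[g/f](γ[f; MIN(g)→e](U))) → 3
  T → 6
  (ρ[b/g](ρ[g/f](γ[f; MIN(g)→e](U))) ⋈[e=a] T) → 1

== RESULT ==
b | e | y | a
9 | 9 | t | 9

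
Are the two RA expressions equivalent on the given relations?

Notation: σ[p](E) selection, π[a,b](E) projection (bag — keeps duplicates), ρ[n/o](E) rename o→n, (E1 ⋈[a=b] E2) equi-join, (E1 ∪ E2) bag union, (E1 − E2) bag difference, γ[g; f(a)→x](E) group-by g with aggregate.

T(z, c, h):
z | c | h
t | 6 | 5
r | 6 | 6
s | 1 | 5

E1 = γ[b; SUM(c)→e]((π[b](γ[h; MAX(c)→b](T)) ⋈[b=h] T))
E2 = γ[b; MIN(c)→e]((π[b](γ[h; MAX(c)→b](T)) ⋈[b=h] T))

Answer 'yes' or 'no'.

E1 per-node cardinality:
  T → 3
  γ[h; MAX(c)→b](T) → 2
  π[b](γ[h; MAX(c)→b](T)) → 2
  T → 3
  (π[b](γ[h; MAX(c)→b](T)) ⋈[b=h] T) → 2
  γ[b; SUM(c)→e]((π[b](γ[h; MAX(c)→b](T)) ⋈[b=h] T)) → 1
E2 per-node cardinality:
  T → 3
  γ[h; MAX(c)→b](T) → 2
  π[b](γ[h; MAX(c)→b](T)) → 2
  T → 3
  (π[b](γ[h; MAX(c)→b](T)) ⋈[b=h] T) → 2
  γ[b; MIN(c)→e]((π[b](γ[h; MAX(c)→b](T)) ⋈[b=h] T)) → 1

E1 result:
b | e
6 | 12
E2 result:
b | e
6 | 6
Witness: (6, 12) appears 1× in E1 but 0× in E2.

no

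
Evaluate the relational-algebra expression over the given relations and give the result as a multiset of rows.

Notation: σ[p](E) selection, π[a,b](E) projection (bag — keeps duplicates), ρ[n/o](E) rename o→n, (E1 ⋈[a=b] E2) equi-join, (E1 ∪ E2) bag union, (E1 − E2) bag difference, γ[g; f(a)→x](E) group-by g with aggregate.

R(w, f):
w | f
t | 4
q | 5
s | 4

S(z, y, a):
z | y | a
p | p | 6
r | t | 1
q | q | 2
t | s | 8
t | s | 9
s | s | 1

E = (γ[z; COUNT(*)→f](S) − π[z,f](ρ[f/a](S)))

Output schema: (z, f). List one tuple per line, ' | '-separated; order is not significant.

Subexpression sizes:
  S → 6
  γ[z; COUNT(*)→f](S) → 5
  S → 6
  ρ[f/a](S) → 6
  π[z,f](ρ[f/a](S)) → 6
  (γ[z; COUNT(*)→f](S) − π[z,f](ρ[f/a](S))) → 3

== RESULT ==
z | f
p | 1
q | 1
t | 2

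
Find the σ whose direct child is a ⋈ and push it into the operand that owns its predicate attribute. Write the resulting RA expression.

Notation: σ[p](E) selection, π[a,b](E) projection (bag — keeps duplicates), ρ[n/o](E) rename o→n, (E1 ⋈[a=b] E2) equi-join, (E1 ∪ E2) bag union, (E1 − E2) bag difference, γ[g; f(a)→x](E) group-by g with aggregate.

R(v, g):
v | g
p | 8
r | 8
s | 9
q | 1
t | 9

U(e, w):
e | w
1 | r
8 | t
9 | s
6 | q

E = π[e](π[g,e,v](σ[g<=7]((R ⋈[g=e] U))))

σ filters on g, owned by the left side.
E' = π[e](π[g,e,v]((σ[g<=7](R) ⋈[g=e] U)))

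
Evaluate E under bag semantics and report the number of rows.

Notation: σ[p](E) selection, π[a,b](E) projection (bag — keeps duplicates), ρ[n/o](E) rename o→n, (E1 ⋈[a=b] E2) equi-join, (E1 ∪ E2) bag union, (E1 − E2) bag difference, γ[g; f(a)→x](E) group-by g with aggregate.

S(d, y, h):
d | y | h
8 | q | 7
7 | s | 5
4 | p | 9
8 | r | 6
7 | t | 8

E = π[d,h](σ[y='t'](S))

Per-node cardinality:
  S → 5
  σ[y='t'](S) → 1
  π[d,h](σ[y='t'](S)) → 1

|E| = 1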